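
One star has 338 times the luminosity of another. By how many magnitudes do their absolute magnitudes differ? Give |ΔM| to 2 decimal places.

|ΔM| ≈ 6.32

Pogson: ΔM = −2.5 log₁₀(ratio) = −2.5 log₁₀(338) = −2.5 × 2.5289 = -6.322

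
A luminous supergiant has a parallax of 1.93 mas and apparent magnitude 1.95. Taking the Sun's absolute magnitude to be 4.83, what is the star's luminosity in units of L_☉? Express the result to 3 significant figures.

L/L_☉ ≈ 38100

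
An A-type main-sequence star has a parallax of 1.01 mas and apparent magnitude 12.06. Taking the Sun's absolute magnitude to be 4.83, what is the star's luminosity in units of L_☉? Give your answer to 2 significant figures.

L/L_☉ ≈ 13

d = 1/p = 1000/1.01 mas = 990.1 pc
M = m − 5 log₁₀ d + 5 = 12.06 − 5·2.9957 + 5 = 2.082
M − M_☉ = 2.082 − 4.83 = -2.748
L/L_☉ = 10^(−0.4 × -2.748) = 12.57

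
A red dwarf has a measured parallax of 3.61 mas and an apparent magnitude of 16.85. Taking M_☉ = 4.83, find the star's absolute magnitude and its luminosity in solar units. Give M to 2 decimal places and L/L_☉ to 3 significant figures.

M ≈ 9.64; L/L_☉ ≈ 0.0119

d = 1/p = 1000/3.61 mas = 277.0 pc
M = m − 5 log₁₀ d + 5 = 16.85 − 5·2.4425 + 5 = 9.638
M − M_☉ = 9.638 − 4.83 = 4.808
L/L_☉ = 10^(−0.4 × 4.808) = 0.01194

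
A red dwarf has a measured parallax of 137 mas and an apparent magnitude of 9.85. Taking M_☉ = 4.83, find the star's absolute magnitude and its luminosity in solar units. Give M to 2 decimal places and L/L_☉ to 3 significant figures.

d = 1/p = 1000/137 mas = 7.299 pc
M = m − 5 log₁₀ d + 5 = 9.85 − 5·0.8633 + 5 = 10.534
M − M_☉ = 10.534 − 4.83 = 5.704
L/L_☉ = 10^(−0.4 × 5.704) = 5.231×10^-3

M ≈ 10.53; L/L_☉ ≈ 5.23×10^-3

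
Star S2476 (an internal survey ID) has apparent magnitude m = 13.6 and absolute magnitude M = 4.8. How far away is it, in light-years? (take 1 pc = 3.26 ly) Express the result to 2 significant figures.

d ≈ 1900 ly

Distance modulus: m − M = 13.6 − (4.8) = 8.800
m − M = 5 log₁₀ d − 5
log₁₀ d = (m − M)/5 + 1 = 2.7600
d = 10^2.7600 = 575.4 pc
= 1876 ly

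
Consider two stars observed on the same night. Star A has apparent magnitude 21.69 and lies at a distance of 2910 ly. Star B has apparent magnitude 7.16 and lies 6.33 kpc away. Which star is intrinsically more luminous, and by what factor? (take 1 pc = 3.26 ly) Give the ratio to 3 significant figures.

Star A: d = 2910 ly / 3.26 = 892.6 pc
Star A: M = m − 5 log₁₀ d + 5 = 21.69 − 5·2.9507 + 5 = 11.937
Star B: d = 6.33 kpc = 6330 pc
Star B: M = m − 5 log₁₀ d + 5 = 7.16 − 5·3.8014 + 5 = -6.847
ΔM = M_A − M_B = 11.937 − (-6.847) = 18.784; smaller M is more luminous → Star B.
L ratio = 10^(0.4 |ΔM|) = 10^7.513 = 3.262×10^7

Star B is more luminous, by a factor of 3.26×10^7.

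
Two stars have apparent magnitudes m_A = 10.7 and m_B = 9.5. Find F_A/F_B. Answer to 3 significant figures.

F_A/F_B ≈ 0.331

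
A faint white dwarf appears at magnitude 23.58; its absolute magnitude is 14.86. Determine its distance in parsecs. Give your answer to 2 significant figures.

d ≈ 550 pc

Distance modulus: m − M = 23.58 − (14.86) = 8.720
m − M = 5 log₁₀ d − 5
log₁₀ d = (m − M)/5 + 1 = 2.7440
d = 10^2.7440 = 554.6 pc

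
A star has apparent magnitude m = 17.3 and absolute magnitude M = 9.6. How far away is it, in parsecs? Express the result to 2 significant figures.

Distance modulus: m − M = 17.3 − (9.6) = 7.700
m − M = 5 log₁₀ d − 5
log₁₀ d = (m − M)/5 + 1 = 2.5400
d = 10^2.5400 = 346.7 pc

d ≈ 350 pc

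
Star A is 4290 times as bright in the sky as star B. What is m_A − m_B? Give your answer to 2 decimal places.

Pogson: Δm = −2.5 log₁₀(ratio) = −2.5 log₁₀(4290) = −2.5 × 3.6325 = -9.081
Star A is brighter, so it has the smaller magnitude: the difference is negative.

m_A − m_B ≈ -9.08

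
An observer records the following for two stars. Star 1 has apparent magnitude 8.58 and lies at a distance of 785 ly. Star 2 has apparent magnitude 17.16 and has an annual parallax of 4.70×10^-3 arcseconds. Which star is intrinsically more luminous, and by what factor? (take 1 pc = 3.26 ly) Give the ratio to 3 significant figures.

Star 1: d = 785 ly / 3.26 = 240.8 pc
Star 1: M = m − 5 log₁₀ d + 5 = 8.58 − 5·2.3817 + 5 = 1.672
Star 2: d = 1/p = 1/4.70×10^-3″ = 212.8 pc
Star 2: M = m − 5 log₁₀ d + 5 = 17.16 − 5·2.3279 + 5 = 10.520
ΔM = M_1 − M_2 = 1.672 − (10.520) = -8.849; smaller M is more luminous → Star 1.
L ratio = 10^(0.4 |ΔM|) = 10^3.539 = 3463

Star 1 is more luminous, by a factor of 3460.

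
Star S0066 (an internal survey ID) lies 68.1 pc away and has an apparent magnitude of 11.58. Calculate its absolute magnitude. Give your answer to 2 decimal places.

5 log₁₀(d/10 pc) = 5 log₁₀(68.10) − 5 = 4.166
M = m − 5 log₁₀(d/10) = 11.58 − 4.166 = 7.414

M ≈ 7.41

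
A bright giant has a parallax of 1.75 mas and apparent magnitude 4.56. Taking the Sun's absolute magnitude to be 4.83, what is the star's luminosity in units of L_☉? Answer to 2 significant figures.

L/L_☉ ≈ 4200

d = 1/p = 1000/1.75 mas = 571.4 pc
M = m − 5 log₁₀ d + 5 = 4.56 − 5·2.7570 + 5 = -4.225
M − M_☉ = -4.225 − 4.83 = -9.055
L/L_☉ = 10^(−0.4 × -9.055) = 4187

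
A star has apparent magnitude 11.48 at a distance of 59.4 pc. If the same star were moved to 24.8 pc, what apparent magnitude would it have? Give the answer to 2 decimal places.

m ≈ 9.58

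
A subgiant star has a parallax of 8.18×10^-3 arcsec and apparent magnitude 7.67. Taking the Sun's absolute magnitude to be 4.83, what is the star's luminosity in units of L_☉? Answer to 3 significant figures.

L/L_☉ ≈ 10.9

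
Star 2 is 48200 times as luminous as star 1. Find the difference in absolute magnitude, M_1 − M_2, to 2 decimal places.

M_1 − M_2 ≈ 11.71

Pogson: ΔM = −2.5 log₁₀(ratio) = −2.5 log₁₀(48200) = −2.5 × 4.6830 = -11.708
Star 2 is brighter so has the smaller magnitude: M_1 − M_2 is positive.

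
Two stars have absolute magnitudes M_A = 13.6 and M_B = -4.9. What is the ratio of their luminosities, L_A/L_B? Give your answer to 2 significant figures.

L_A/L_B ≈ 4.0×10^-8

ΔM = M_A − M_B = 18.5
L_A/L_B = 10^(−0.4 ΔM) = 10^-7.400 = 3.981×10^-8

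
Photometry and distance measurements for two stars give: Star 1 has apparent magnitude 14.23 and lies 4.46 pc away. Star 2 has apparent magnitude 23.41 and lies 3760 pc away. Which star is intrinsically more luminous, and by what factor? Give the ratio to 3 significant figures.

Star 2 is more luminous, by a factor of 151.

Star 1: M = m − 5 log₁₀ d + 5 = 14.23 − 5·0.6493 + 5 = 15.983
Star 2: M = m − 5 log₁₀ d + 5 = 23.41 − 5·3.5752 + 5 = 10.534
ΔM = M_1 − M_2 = 15.983 − (10.534) = 5.449; smaller M is more luminous → Star 2.
L ratio = 10^(0.4 |ΔM|) = 10^2.180 = 151.3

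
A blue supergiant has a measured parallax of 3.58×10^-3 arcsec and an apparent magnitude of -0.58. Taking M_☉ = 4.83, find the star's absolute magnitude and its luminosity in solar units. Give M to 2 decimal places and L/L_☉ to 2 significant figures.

M ≈ -7.81; L/L_☉ ≈ 110000

d = 1/p = 1/3.58×10^-3″ = 279.3 pc
M = m − 5 log₁₀ d + 5 = -0.58 − 5·2.4461 + 5 = -7.811
M − M_☉ = -7.811 − 4.83 = -12.641
L/L_☉ = 10^(−0.4 × -12.641) = 113800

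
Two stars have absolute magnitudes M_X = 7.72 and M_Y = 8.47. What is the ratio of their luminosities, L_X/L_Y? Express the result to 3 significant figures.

L_X/L_Y ≈ 2.00

ΔM = M_X − M_Y = -0.75
L_X/L_Y = 10^(−0.4 ΔM) = 10^0.300 = 1.995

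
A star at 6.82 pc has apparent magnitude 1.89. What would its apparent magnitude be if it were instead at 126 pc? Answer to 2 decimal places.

m ≈ 8.22

Flux ∝ 1/d², so Δm = 5 log₁₀(d₂/d₁) = 5 log₁₀(126/6.82) = 6.333
m₂ = m₁ + Δm = 1.89 + (6.333) = 8.223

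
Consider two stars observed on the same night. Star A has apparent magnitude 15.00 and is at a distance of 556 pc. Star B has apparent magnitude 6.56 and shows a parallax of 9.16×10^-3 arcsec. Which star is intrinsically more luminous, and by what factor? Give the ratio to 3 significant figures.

Star B is more luminous, by a factor of 91.6.

Star A: M = m − 5 log₁₀ d + 5 = 15.00 − 5·2.7451 + 5 = 6.275
Star B: d = 1/p = 1/9.16×10^-3″ = 109.2 pc
Star B: M = m − 5 log₁₀ d + 5 = 6.56 − 5·2.0381 + 5 = 1.369
ΔM = M_A − M_B = 6.275 − (1.369) = 4.905; smaller M is more luminous → Star B.
L ratio = 10^(0.4 |ΔM|) = 10^1.962 = 91.63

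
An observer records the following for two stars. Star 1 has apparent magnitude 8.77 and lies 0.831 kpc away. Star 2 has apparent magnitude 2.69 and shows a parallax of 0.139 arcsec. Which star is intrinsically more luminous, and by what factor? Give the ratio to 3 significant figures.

Star 1 is more luminous, by a factor of 49.3.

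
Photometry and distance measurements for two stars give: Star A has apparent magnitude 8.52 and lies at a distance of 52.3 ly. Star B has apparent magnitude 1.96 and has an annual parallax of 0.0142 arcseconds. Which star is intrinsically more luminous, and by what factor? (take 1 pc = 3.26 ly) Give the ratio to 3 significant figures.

Star B is more luminous, by a factor of 8110.

Star A: d = 52.3 ly / 3.26 = 16.04 pc
Star A: M = m − 5 log₁₀ d + 5 = 8.52 − 5·1.2053 + 5 = 7.494
Star B: d = 1/p = 1/0.0142″ = 70.42 pc
Star B: M = m − 5 log₁₀ d + 5 = 1.96 − 5·1.8477 + 5 = -2.279
ΔM = M_A − M_B = 7.494 − (-2.279) = 9.772; smaller M is more luminous → Star B.
L ratio = 10^(0.4 |ΔM|) = 10^3.909 = 8107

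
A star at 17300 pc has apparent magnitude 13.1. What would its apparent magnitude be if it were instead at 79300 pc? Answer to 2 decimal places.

Flux ∝ 1/d², so Δm = 5 log₁₀(d₂/d₁) = 5 log₁₀(79300/17300) = 3.306
m₂ = m₁ + Δm = 13.1 + (3.306) = 16.406

m ≈ 16.41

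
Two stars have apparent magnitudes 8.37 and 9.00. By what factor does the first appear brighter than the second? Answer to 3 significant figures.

Magnitude difference = -0.63
Flux ratio = 10^(−0.4 Δm) = 10^(−0.4 × -0.63) = 10^0.252 = 1.786

1.79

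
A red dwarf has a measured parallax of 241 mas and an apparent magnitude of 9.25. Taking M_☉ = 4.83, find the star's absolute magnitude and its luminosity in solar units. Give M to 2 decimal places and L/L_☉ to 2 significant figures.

M ≈ 11.16; L/L_☉ ≈ 2.9×10^-3

d = 1/p = 1000/241 mas = 4.149 pc
M = m − 5 log₁₀ d + 5 = 9.25 − 5·0.6180 + 5 = 11.160
M − M_☉ = 11.160 − 4.83 = 6.330
L/L_☉ = 10^(−0.4 × 6.330) = 2.937×10^-3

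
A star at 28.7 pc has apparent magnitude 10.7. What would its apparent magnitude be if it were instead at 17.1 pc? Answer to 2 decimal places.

Flux ∝ 1/d², so Δm = 5 log₁₀(d₂/d₁) = 5 log₁₀(17.1/28.7) = -1.124
m₂ = m₁ + Δm = 10.7 + (-1.124) = 9.576

m ≈ 9.58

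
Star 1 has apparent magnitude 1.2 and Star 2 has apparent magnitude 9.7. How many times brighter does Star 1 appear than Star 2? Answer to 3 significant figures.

Δm = 1.2 − (9.7) = -8.5
Flux ratio = 10^(−0.4 Δm) = 10^(−0.4 × -8.5) = 10^3.400 = 2512

2510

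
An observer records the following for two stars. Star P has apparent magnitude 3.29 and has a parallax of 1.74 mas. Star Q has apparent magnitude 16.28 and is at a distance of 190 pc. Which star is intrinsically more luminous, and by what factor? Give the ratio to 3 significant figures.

Star P is more luminous, by a factor of 1.44×10^6.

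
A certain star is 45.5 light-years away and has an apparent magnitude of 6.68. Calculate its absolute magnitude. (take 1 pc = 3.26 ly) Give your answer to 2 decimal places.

d = 45.5 ly / 3.26 = 13.96 pc
5 log₁₀(d/10 pc) = 5 log₁₀(13.96) − 5 = 0.724
M = m − 5 log₁₀(d/10) = 6.68 − 0.724 = 5.956

M ≈ 5.96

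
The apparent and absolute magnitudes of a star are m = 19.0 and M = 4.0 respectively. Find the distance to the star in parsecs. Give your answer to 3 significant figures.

d ≈ 10000 pc

μ = m − M = 15.000
m − M = 5 log₁₀ d − 5
log₁₀ d = (m − M)/5 + 1 = 4.0000
d = 10^4.0000 = 10000 pc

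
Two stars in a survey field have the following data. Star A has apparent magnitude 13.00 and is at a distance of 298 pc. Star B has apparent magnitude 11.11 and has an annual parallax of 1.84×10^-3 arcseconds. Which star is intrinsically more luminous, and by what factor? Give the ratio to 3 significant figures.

Star A: M = m − 5 log₁₀ d + 5 = 13.00 − 5·2.4742 + 5 = 5.629
Star B: d = 1/p = 1/1.84×10^-3″ = 543.5 pc
Star B: M = m − 5 log₁₀ d + 5 = 11.11 − 5·2.7352 + 5 = 2.434
ΔM = M_A − M_B = 5.629 − (2.434) = 3.195; smaller M is more luminous → Star B.
L ratio = 10^(0.4 |ΔM|) = 10^1.278 = 18.96

Star B is more luminous, by a factor of 19.0.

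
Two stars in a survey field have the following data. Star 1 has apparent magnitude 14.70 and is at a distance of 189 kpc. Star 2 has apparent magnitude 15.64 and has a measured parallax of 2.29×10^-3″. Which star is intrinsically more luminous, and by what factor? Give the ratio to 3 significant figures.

Star 1: d = 189 kpc = 189000 pc
Star 1: M = m − 5 log₁₀ d + 5 = 14.70 − 5·5.2765 + 5 = -6.682
Star 2: d = 1/p = 1/2.29×10^-3″ = 436.7 pc
Star 2: M = m − 5 log₁₀ d + 5 = 15.64 − 5·2.6402 + 5 = 7.439
ΔM = M_1 − M_2 = -6.682 − (7.439) = -14.121; smaller M is more luminous → Star 1.
L ratio = 10^(0.4 |ΔM|) = 10^5.649 = 445200

Star 1 is more luminous, by a factor of 445000.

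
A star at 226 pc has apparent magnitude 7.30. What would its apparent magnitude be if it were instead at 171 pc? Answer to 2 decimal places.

Flux ∝ 1/d², so Δm = 5 log₁₀(d₂/d₁) = 5 log₁₀(171/226) = -0.606
m₂ = m₁ + Δm = 7.30 + (-0.606) = 6.694

m ≈ 6.69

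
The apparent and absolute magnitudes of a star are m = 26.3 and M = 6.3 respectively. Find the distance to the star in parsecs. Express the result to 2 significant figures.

Distance modulus: m − M = 26.3 − (6.3) = 20.000
m − M = 5 log₁₀ d − 5
log₁₀ d = (m − M)/5 + 1 = 5.0000
d = 10^5.0000 = 100000 pc

d ≈ 100000 pc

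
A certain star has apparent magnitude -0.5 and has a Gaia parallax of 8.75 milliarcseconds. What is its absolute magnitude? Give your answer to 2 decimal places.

p = 8.75 mas = 8.75×10^-3″ → d = 1/p = 114.3 pc
5 log₁₀(d/10 pc) = 5 log₁₀(114.3) − 5 = 5.290
M = m − 5 log₁₀(d/10) = -0.5 − 5.290 = -5.790

M ≈ -5.79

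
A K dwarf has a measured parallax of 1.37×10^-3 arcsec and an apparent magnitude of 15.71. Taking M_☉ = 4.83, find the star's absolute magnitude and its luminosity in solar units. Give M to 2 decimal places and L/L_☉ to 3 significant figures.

d = 1/p = 1/1.37×10^-3″ = 729.9 pc
M = m − 5 log₁₀ d + 5 = 15.71 − 5·2.8633 + 5 = 6.394
M − M_☉ = 6.394 − 4.83 = 1.564
L/L_☉ = 10^(−0.4 × 1.564) = 0.2369

M ≈ 6.39; L/L_☉ ≈ 0.237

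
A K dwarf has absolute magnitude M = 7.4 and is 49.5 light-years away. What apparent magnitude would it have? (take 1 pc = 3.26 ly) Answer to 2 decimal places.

m ≈ 8.31

d = 49.5 ly / 3.26 = 15.18 pc
m = M + 5 log₁₀ d − 5 = 7.4 + 5·1.1814 − 5 = 8.307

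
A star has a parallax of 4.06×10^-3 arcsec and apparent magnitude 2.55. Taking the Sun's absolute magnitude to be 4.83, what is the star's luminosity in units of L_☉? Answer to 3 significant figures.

L/L_☉ ≈ 4950

d = 1/p = 1/4.06×10^-3″ = 246.3 pc
M = m − 5 log₁₀ d + 5 = 2.55 − 5·2.3915 + 5 = -4.407
M − M_☉ = -4.407 − 4.83 = -9.237
L/L_☉ = 10^(−0.4 × -9.237) = 4954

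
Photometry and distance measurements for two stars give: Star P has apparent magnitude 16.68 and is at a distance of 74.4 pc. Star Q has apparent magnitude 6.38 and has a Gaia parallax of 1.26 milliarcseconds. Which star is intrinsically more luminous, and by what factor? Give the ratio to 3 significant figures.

Star P: M = m − 5 log₁₀ d + 5 = 16.68 − 5·1.8716 + 5 = 12.322
Star Q: p = 1.26 mas = 1.26×10^-3″ → d = 1/p = 793.7 pc
Star Q: M = m − 5 log₁₀ d + 5 = 6.38 − 5·2.8996 + 5 = -3.118
ΔM = M_P − M_Q = 12.322 − (-3.118) = 15.440; smaller M is more luminous → Star Q.
L ratio = 10^(0.4 |ΔM|) = 10^6.176 = 1.500×10^6

Star Q is more luminous, by a factor of 1.50×10^6.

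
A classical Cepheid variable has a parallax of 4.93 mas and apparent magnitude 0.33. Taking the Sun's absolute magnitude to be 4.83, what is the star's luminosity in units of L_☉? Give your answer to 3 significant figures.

L/L_☉ ≈ 26000

d = 1/p = 1000/4.93 mas = 202.8 pc
M = m − 5 log₁₀ d + 5 = 0.33 − 5·2.3072 + 5 = -6.206
M − M_☉ = -6.206 − 4.83 = -11.036
L/L_☉ = 10^(−0.4 × -11.036) = 25960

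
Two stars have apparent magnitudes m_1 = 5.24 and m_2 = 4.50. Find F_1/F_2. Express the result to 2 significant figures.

Δm = 5.24 − (4.50) = 0.74
Flux ratio = 10^(−0.4 Δm) = 10^(−0.4 × 0.74) = 10^-0.296 = 0.5058

F_1/F_2 ≈ 0.51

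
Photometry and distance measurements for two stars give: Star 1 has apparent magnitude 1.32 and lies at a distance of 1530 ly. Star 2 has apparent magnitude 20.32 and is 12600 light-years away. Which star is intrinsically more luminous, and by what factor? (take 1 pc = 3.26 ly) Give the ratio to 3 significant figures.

Star 1 is more luminous, by a factor of 587000.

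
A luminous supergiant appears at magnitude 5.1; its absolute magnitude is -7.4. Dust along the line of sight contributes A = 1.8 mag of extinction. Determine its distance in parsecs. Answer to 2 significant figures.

d ≈ 1400 pc

m − M = 5 log₁₀(d/10 pc) + A  ⇒  5.1 − (-7.4) − 1.8 = 5 log₁₀(d/10)
10.700 = 5 log₁₀(d/10)
log₁₀ d = (m − M − A)/5 + 1 = 3.1400
d = 10^3.1400 = 1380 pc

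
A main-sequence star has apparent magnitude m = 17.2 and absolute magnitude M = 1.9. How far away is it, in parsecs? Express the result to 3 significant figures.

Distance modulus: m − M = 17.2 − (1.9) = 15.300
m − M = 5 log₁₀ d − 5
log₁₀ d = (m − M)/5 + 1 = 4.0600
d = 10^4.0600 = 11480 pc

d ≈ 11500 pc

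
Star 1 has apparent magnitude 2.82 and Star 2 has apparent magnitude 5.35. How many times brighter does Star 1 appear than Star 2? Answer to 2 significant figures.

10

Magnitude difference = -2.53
Flux ratio = 10^(−0.4 Δm) = 10^(−0.4 × -2.53) = 10^1.012 = 10.28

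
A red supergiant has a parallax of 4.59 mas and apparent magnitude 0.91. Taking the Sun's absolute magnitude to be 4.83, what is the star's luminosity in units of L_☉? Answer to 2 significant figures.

L/L_☉ ≈ 18000

d = 1/p = 1000/4.59 mas = 217.9 pc
M = m − 5 log₁₀ d + 5 = 0.91 − 5·2.3382 + 5 = -5.781
M − M_☉ = -5.781 − 4.83 = -10.611
L/L_☉ = 10^(−0.4 × -10.611) = 17550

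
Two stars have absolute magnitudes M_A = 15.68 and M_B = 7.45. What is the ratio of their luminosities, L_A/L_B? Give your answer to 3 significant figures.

L_A/L_B ≈ 5.11×10^-4

ΔM = M_A − M_B = 8.23
L_A/L_B = 10^(−0.4 ΔM) = 10^-3.292 = 5.105×10^-4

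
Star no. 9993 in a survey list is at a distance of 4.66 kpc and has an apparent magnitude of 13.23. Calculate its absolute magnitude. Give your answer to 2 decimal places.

d = 4.66 kpc = 4660 pc
5 log₁₀(d/10 pc) = 5 log₁₀(4660) − 5 = 13.342
M = m − 5 log₁₀(d/10) = 13.23 − 13.342 = -0.112

M ≈ -0.11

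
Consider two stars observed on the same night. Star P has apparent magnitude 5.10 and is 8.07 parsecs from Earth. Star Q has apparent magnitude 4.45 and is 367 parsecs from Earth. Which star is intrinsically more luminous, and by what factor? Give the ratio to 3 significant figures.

Star Q is more luminous, by a factor of 3760.

Star P: M = m − 5 log₁₀ d + 5 = 5.10 − 5·0.9069 + 5 = 5.566
Star Q: M = m − 5 log₁₀ d + 5 = 4.45 − 5·2.5647 + 5 = -3.373
ΔM = M_P − M_Q = 5.566 − (-3.373) = 8.939; smaller M is more luminous → Star Q.
L ratio = 10^(0.4 |ΔM|) = 10^3.576 = 3763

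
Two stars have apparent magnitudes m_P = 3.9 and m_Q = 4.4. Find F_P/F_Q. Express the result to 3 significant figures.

F_P/F_Q ≈ 1.58

Δm = 3.9 − (4.4) = -0.5
Flux ratio = 10^(−0.4 Δm) = 10^(−0.4 × -0.5) = 10^0.200 = 1.585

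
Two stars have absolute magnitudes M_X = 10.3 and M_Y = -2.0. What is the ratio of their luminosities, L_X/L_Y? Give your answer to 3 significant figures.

L_X/L_Y ≈ 1.20×10^-5

ΔM = M_X − M_Y = 12.3
L_X/L_Y = 10^(−0.4 ΔM) = 10^-4.920 = 1.202×10^-5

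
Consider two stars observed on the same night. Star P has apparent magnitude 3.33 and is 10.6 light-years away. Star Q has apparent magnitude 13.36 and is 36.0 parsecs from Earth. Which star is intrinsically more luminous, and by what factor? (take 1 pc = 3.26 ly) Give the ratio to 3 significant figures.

Star P is more luminous, by a factor of 83.9.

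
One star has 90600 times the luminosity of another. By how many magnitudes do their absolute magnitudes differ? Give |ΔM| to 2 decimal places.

|ΔM| ≈ 12.39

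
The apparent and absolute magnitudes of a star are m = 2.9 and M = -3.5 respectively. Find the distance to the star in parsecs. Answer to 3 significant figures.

d ≈ 191 pc

Distance modulus: m − M = 2.9 − (-3.5) = 6.400
m − M = 5 log₁₀ d − 5
log₁₀ d = (m − M)/5 + 1 = 2.2800
d = 10^2.2800 = 190.5 pc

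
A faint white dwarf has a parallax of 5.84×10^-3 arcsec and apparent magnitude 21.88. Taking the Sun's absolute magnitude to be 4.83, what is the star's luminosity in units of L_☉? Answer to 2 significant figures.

d = 1/p = 1/5.84×10^-3″ = 171.2 pc
M = m − 5 log₁₀ d + 5 = 21.88 − 5·2.2336 + 5 = 15.712
M − M_☉ = 15.712 − 4.83 = 10.882
L/L_☉ = 10^(−0.4 × 10.882) = 4.438×10^-5

L/L_☉ ≈ 4.4×10^-5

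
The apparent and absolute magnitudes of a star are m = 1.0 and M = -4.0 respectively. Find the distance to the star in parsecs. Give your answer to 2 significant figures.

d ≈ 100 pc

μ = m − M = 5.000
m − M = 5 log₁₀ d − 5
log₁₀ d = (m − M)/5 + 1 = 2.0000
d = 10^2.0000 = 100.0 pc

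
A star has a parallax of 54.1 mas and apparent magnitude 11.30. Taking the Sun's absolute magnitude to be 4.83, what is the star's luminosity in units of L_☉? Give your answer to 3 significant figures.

d = 1/p = 1000/54.1 mas = 18.48 pc
M = m − 5 log₁₀ d + 5 = 11.30 − 5·1.2668 + 5 = 9.966
M − M_☉ = 9.966 − 4.83 = 5.136
L/L_☉ = 10^(−0.4 × 5.136) = 8.823×10^-3

L/L_☉ ≈ 8.82×10^-3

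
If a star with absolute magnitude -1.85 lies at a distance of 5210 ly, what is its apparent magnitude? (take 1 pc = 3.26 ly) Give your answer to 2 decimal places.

d = 5210 ly / 3.26 = 1598 pc
m = M + 5 log₁₀ d − 5 = -1.85 + 5·3.2036 − 5 = 9.168

m ≈ 9.17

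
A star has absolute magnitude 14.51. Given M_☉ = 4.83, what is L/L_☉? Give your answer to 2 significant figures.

M − M_☉ = 14.51 − 4.83 = 9.680
L/L_☉ = 10^(−0.4 (M − M_☉)) = 10^-3.872 = 1.343×10^-4

L/L_☉ ≈ 1.3×10^-4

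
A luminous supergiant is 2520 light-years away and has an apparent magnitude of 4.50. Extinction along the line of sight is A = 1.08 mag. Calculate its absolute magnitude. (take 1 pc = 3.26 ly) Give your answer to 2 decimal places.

d = 2520 ly / 3.26 = 773.0 pc
5 log₁₀(d/10 pc) = 5 log₁₀(773.0) − 5 = 9.441
M = m − 5 log₁₀(d/10) − A = 4.50 − 9.441 − 1.08 = -6.021

M ≈ -6.02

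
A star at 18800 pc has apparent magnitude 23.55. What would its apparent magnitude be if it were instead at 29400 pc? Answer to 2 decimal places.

m ≈ 24.52

Flux ∝ 1/d², so Δm = 5 log₁₀(d₂/d₁) = 5 log₁₀(29400/18800) = 0.971
m₂ = m₁ + Δm = 23.55 + (0.971) = 24.521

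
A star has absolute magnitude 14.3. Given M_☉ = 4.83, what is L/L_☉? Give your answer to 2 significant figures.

L/L_☉ ≈ 1.6×10^-4

M − M_☉ = 14.3 − 4.83 = 9.470
L/L_☉ = 10^(−0.4 (M − M_☉)) = 10^-3.788 = 1.629×10^-4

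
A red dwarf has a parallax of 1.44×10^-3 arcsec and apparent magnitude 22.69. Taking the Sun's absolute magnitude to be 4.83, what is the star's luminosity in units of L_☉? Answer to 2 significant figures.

d = 1/p = 1/1.44×10^-3″ = 694.4 pc
M = m − 5 log₁₀ d + 5 = 22.69 − 5·2.8416 + 5 = 13.482
M − M_☉ = 13.482 − 4.83 = 8.652
L/L_☉ = 10^(−0.4 × 8.652) = 3.462×10^-4

L/L_☉ ≈ 3.5×10^-4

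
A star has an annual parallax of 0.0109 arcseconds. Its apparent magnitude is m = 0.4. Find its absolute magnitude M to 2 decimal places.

d = 1/p = 1/0.0109″ = 91.74 pc
5 log₁₀(d/10 pc) = 5 log₁₀(91.74) − 5 = 4.813
M = m − 5 log₁₀(d/10) = 0.4 − 4.813 = -4.413

M ≈ -4.41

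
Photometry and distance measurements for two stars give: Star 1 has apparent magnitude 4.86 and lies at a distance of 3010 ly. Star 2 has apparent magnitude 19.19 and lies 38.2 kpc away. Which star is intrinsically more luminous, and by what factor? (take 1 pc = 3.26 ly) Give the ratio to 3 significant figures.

Star 1 is more luminous, by a factor of 315.

Star 1: d = 3010 ly / 3.26 = 923.3 pc
Star 1: M = m − 5 log₁₀ d + 5 = 4.86 − 5·2.9653 + 5 = -4.967
Star 2: d = 38.2 kpc = 38200 pc
Star 2: M = m − 5 log₁₀ d + 5 = 19.19 − 5·4.5821 + 5 = 1.280
ΔM = M_1 − M_2 = -4.967 − (1.280) = -6.246; smaller M is more luminous → Star 1.
L ratio = 10^(0.4 |ΔM|) = 10^2.499 = 315.2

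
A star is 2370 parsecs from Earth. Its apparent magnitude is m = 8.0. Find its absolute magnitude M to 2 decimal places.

5 log₁₀(d/10 pc) = 5 log₁₀(2370) − 5 = 11.874
M = m − 5 log₁₀(d/10) = 8.0 − 11.874 = -3.874

M ≈ -3.87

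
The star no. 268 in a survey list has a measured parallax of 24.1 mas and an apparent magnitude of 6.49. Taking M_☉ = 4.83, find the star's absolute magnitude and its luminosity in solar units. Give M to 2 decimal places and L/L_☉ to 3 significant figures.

M ≈ 3.40; L/L_☉ ≈ 3.73

d = 1/p = 1000/24.1 mas = 41.49 pc
M = m − 5 log₁₀ d + 5 = 6.49 − 5·1.6180 + 5 = 3.400
M − M_☉ = 3.400 − 4.83 = -1.430
L/L_☉ = 10^(−0.4 × -1.430) = 3.732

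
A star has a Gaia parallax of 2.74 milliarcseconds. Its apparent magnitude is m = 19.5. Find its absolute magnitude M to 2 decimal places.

M ≈ 11.69

p = 2.74 mas = 2.74×10^-3″ → d = 1/p = 365.0 pc
5 log₁₀(d/10 pc) = 5 log₁₀(365.0) − 5 = 7.811
M = m − 5 log₁₀(d/10) = 19.5 − 7.811 = 11.689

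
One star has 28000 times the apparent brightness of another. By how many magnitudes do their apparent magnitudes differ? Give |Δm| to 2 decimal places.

|Δm| ≈ 11.12

Pogson: Δm = −2.5 log₁₀(ratio) = −2.5 log₁₀(28000) = −2.5 × 4.4472 = -11.118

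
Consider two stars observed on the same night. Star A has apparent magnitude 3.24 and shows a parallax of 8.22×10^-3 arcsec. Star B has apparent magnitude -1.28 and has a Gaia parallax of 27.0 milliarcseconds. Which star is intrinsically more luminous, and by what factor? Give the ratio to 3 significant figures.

Star B is more luminous, by a factor of 5.96.

Star A: d = 1/p = 1/8.22×10^-3″ = 121.7 pc
Star A: M = m − 5 log₁₀ d + 5 = 3.24 − 5·2.0851 + 5 = -2.186
Star B: p = 27.0 mas = 0.0270″ → d = 1/p = 37.04 pc
Star B: M = m − 5 log₁₀ d + 5 = -1.28 − 5·1.5686 + 5 = -4.123
ΔM = M_A − M_B = -2.186 − (-4.123) = 1.938; smaller M is more luminous → Star B.
L ratio = 10^(0.4 |ΔM|) = 10^0.775 = 5.957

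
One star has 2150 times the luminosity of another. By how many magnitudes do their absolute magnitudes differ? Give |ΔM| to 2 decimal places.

Pogson: ΔM = −2.5 log₁₀(ratio) = −2.5 log₁₀(2150) = −2.5 × 3.3324 = -8.331

|ΔM| ≈ 8.33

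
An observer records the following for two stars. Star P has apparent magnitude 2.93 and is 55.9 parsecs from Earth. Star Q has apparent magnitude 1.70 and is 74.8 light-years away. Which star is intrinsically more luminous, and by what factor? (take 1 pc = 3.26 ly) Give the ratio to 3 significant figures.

Star P: M = m − 5 log₁₀ d + 5 = 2.93 − 5·1.7474 + 5 = -0.807
Star Q: d = 74.8 ly / 3.26 = 22.94 pc
Star Q: M = m − 5 log₁₀ d + 5 = 1.70 − 5·1.3607 + 5 = -0.103
ΔM = M_P − M_Q = -0.807 − (-0.103) = -0.704; smaller M is more luminous → Star P.
L ratio = 10^(0.4 |ΔM|) = 10^0.281 = 1.912

Star P is more luminous, by a factor of 1.91.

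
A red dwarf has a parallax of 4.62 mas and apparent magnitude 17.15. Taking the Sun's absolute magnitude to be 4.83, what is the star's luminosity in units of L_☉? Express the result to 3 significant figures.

d = 1/p = 1000/4.62 mas = 216.5 pc
M = m − 5 log₁₀ d + 5 = 17.15 − 5·2.3354 + 5 = 10.473
M − M_☉ = 10.473 − 4.83 = 5.643
L/L_☉ = 10^(−0.4 × 5.643) = 5.530×10^-3

L/L_☉ ≈ 5.53×10^-3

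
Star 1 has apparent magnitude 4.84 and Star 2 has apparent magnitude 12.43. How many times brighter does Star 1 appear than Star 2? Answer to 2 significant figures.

Δm = 4.84 − (12.43) = -7.59
Flux ratio = 10^(−0.4 Δm) = 10^(−0.4 × -7.59) = 10^3.036 = 1086

1100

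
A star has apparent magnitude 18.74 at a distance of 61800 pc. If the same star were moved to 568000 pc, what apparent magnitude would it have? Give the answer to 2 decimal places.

Flux ∝ 1/d², so Δm = 5 log₁₀(d₂/d₁) = 5 log₁₀(568000/61800) = 4.817
m₂ = m₁ + Δm = 18.74 + (4.817) = 23.557

m ≈ 23.56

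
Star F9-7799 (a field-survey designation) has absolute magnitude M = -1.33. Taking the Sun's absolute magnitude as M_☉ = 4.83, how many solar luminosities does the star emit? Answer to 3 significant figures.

L/L_☉ ≈ 291

M − M_☉ = -1.33 − 4.83 = -6.160
L/L_☉ = 10^(−0.4 (M − M_☉)) = 10^2.464 = 291.1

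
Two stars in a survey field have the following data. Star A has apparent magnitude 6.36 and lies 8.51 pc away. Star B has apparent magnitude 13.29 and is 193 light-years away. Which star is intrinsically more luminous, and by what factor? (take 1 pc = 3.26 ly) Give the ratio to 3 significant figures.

Star A is more luminous, by a factor of 12.2.

Star A: M = m − 5 log₁₀ d + 5 = 6.36 − 5·0.9299 + 5 = 6.710
Star B: d = 193 ly / 3.26 = 59.20 pc
Star B: M = m − 5 log₁₀ d + 5 = 13.29 − 5·1.7723 + 5 = 9.428
ΔM = M_A − M_B = 6.710 − (9.428) = -2.718; smaller M is more luminous → Star A.
L ratio = 10^(0.4 |ΔM|) = 10^1.087 = 12.22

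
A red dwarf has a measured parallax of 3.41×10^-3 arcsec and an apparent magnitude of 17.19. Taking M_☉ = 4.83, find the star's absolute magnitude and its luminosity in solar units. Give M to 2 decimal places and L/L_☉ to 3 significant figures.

d = 1/p = 1/3.41×10^-3″ = 293.3 pc
M = m − 5 log₁₀ d + 5 = 17.19 − 5·2.4672 + 5 = 9.854
M − M_☉ = 9.854 − 4.83 = 5.024
L/L_☉ = 10^(−0.4 × 5.024) = 9.783×10^-3

M ≈ 9.85; L/L_☉ ≈ 9.78×10^-3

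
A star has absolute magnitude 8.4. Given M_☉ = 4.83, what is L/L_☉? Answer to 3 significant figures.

M − M_☉ = 8.4 − 4.83 = 3.570
L/L_☉ = 10^(−0.4 (M − M_☉)) = 10^-1.428 = 0.03733

L/L_☉ ≈ 0.0373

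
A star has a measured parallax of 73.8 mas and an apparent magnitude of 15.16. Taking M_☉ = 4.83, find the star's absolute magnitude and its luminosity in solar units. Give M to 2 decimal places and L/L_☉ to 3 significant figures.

M ≈ 14.50; L/L_☉ ≈ 1.35×10^-4

d = 1/p = 1000/73.8 mas = 13.55 pc
M = m − 5 log₁₀ d + 5 = 15.16 − 5·1.1319 + 5 = 14.500
M − M_☉ = 14.500 − 4.83 = 9.670
L/L_☉ = 10^(−0.4 × 9.670) = 1.355×10^-4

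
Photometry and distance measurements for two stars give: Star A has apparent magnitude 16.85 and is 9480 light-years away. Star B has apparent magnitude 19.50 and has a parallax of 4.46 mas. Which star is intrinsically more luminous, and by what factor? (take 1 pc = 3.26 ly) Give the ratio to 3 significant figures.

Star A: d = 9480 ly / 3.26 = 2908 pc
Star A: M = m − 5 log₁₀ d + 5 = 16.85 − 5·3.4636 + 5 = 4.532
Star B: p = 4.46 mas = 4.46×10^-3″ → d = 1/p = 224.2 pc
Star B: M = m − 5 log₁₀ d + 5 = 19.50 − 5·2.3507 + 5 = 12.747
ΔM = M_A − M_B = 4.532 − (12.747) = -8.215; smaller M is more luminous → Star A.
L ratio = 10^(0.4 |ΔM|) = 10^3.286 = 1931

Star A is more luminous, by a factor of 1930.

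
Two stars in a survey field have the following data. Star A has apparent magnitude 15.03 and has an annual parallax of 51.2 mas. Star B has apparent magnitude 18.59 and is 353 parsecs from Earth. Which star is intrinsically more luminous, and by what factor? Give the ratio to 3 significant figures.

Star B is more luminous, by a factor of 12.3.

Star A: p = 51.2 mas = 0.0512″ → d = 1/p = 19.53 pc
Star A: M = m − 5 log₁₀ d + 5 = 15.03 − 5·1.2907 + 5 = 13.576
Star B: M = m − 5 log₁₀ d + 5 = 18.59 − 5·2.5478 + 5 = 10.851
ΔM = M_A − M_B = 13.576 − (10.851) = 2.725; smaller M is more luminous → Star B.
L ratio = 10^(0.4 |ΔM|) = 10^1.090 = 12.31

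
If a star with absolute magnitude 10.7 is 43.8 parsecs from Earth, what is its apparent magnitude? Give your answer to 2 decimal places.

m ≈ 13.91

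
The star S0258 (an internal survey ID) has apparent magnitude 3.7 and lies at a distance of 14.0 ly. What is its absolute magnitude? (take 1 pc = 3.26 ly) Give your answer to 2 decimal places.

d = 14.0 ly / 3.26 = 4.294 pc
5 log₁₀(d/10 pc) = 5 log₁₀(4.294) − 5 = -1.835
M = m − 5 log₁₀(d/10) = 3.7 + 1.835 = 5.535

M ≈ 5.54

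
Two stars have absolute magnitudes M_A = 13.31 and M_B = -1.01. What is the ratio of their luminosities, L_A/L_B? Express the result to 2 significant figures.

ΔM = M_A − M_B = 14.32
L_A/L_B = 10^(−0.4 ΔM) = 10^-5.728 = 1.871×10^-6

L_A/L_B ≈ 1.9×10^-6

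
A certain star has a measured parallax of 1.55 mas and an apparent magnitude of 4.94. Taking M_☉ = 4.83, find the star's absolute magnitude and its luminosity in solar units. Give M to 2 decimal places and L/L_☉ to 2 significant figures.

d = 1/p = 1000/1.55 mas = 645.2 pc
M = m − 5 log₁₀ d + 5 = 4.94 − 5·2.8097 + 5 = -4.108
M − M_☉ = -4.108 − 4.83 = -8.938
L/L_☉ = 10^(−0.4 × -8.938) = 3761

M ≈ -4.11; L/L_☉ ≈ 3800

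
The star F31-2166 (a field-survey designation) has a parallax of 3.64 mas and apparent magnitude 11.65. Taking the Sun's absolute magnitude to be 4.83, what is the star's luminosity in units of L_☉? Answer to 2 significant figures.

L/L_☉ ≈ 1.4

d = 1/p = 1000/3.64 mas = 274.7 pc
M = m − 5 log₁₀ d + 5 = 11.65 − 5·2.4389 + 5 = 4.456
M − M_☉ = 4.456 − 4.83 = -0.374
L/L_☉ = 10^(−0.4 × -0.374) = 1.412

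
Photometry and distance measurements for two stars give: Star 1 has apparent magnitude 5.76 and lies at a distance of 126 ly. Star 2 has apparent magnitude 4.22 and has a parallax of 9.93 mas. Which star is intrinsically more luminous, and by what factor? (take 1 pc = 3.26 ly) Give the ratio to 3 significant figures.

Star 2 is more luminous, by a factor of 28.0.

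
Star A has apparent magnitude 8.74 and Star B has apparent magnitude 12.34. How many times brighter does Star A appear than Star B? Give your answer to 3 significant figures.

27.5

Magnitude difference = -3.60
Flux ratio = 10^(−0.4 Δm) = 10^(−0.4 × -3.60) = 10^1.440 = 27.54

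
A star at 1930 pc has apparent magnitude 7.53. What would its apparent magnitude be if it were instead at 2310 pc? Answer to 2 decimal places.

Flux ∝ 1/d², so Δm = 5 log₁₀(d₂/d₁) = 5 log₁₀(2310/1930) = 0.390
m₂ = m₁ + Δm = 7.53 + (0.390) = 7.920

m ≈ 7.92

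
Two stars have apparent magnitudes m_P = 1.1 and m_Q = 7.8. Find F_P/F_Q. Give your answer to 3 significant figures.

F_P/F_Q ≈ 479

Magnitude difference = -6.7
Flux ratio = 10^(−0.4 Δm) = 10^(−0.4 × -6.7) = 10^2.680 = 478.6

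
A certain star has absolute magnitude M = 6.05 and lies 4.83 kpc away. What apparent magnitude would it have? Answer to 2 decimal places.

d = 4.83 kpc = 4830 pc
m = M + 5 log₁₀ d − 5 = 6.05 + 5·3.6839 − 5 = 19.470

m ≈ 19.47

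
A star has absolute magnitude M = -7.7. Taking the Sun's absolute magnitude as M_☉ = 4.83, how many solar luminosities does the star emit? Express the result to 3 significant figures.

L/L_☉ ≈ 103000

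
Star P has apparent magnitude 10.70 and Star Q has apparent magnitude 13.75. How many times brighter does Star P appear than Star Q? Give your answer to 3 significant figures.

16.6

Δm = 10.70 − (13.75) = -3.05
Flux ratio = 10^(−0.4 Δm) = 10^(−0.4 × -3.05) = 10^1.220 = 16.60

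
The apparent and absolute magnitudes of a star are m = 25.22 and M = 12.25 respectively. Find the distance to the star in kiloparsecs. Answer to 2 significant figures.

μ = m − M = 12.970
m − M = 5 log₁₀ d − 5
log₁₀ d = (m − M)/5 + 1 = 3.5940
d = 10^3.5940 = 3926 pc
= 3.926 kpc

d ≈ 3.9 kpc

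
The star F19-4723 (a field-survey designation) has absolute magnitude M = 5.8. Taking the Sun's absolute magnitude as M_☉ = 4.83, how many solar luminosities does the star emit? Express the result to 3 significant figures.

L/L_☉ ≈ 0.409

M − M_☉ = 5.8 − 4.83 = 0.970
L/L_☉ = 10^(−0.4 (M − M_☉)) = 10^-0.388 = 0.4093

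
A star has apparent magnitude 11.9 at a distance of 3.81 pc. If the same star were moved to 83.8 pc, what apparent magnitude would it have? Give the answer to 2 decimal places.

m ≈ 18.61

Flux ∝ 1/d², so Δm = 5 log₁₀(d₂/d₁) = 5 log₁₀(83.8/3.81) = 6.712
m₂ = m₁ + Δm = 11.9 + (6.712) = 18.612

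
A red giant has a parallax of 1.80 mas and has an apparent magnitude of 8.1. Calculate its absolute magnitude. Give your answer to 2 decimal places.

M ≈ -0.62

p = 1.80 mas = 1.80×10^-3″ → d = 1/p = 555.6 pc
5 log₁₀(d/10 pc) = 5 log₁₀(555.6) − 5 = 8.724
M = m − 5 log₁₀(d/10) = 8.1 − 8.724 = -0.624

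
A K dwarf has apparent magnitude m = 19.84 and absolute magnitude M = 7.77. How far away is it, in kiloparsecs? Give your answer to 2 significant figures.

d ≈ 2.6 kpc

Distance modulus: m − M = 19.84 − (7.77) = 12.070
m − M = 5 log₁₀ d − 5
log₁₀ d = (m − M)/5 + 1 = 3.4140
d = 10^3.4140 = 2594 pc
= 2.594 kpc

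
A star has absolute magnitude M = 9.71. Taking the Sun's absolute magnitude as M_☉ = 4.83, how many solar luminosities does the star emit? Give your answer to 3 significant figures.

L/L_☉ ≈ 0.0112

M − M_☉ = 9.71 − 4.83 = 4.880
L/L_☉ = 10^(−0.4 (M − M_☉)) = 10^-1.952 = 0.01117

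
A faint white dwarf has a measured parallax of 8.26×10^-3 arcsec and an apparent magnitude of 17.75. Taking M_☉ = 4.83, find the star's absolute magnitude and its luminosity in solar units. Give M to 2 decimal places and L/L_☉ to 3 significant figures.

M ≈ 12.33; L/L_☉ ≈ 9.95×10^-4

d = 1/p = 1/8.26×10^-3″ = 121.1 pc
M = m − 5 log₁₀ d + 5 = 17.75 − 5·2.0830 + 5 = 12.335
M − M_☉ = 12.335 − 4.83 = 7.505
L/L_☉ = 10^(−0.4 × 7.505) = 9.955×10^-4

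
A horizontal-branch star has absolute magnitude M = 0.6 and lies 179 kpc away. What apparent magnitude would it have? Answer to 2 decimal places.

d = 179 kpc = 179000 pc
m = M + 5 log₁₀ d − 5 = 0.6 + 5·5.2529 − 5 = 21.864

m ≈ 21.86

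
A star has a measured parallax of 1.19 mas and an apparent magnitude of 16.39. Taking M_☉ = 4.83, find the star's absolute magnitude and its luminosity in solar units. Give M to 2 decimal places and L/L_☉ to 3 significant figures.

d = 1/p = 1000/1.19 mas = 840.3 pc
M = m − 5 log₁₀ d + 5 = 16.39 − 5·2.9245 + 5 = 6.768
M − M_☉ = 6.768 − 4.83 = 1.938
L/L_☉ = 10^(−0.4 × 1.938) = 0.1678

M ≈ 6.77; L/L_☉ ≈ 0.168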